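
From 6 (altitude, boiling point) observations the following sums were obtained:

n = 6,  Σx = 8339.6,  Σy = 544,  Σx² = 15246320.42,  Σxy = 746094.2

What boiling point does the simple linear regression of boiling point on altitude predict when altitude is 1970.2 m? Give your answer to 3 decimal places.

Sxx = Σx² − (Σx)²/n = 15246320.42 − 11591488.026667 = 3654832.393333
Sxy = Σxy − (Σx)(Σy)/n = 746094.2 − 756123.733333 = -10029.533333
b = Sxy/Sxx = -10029.533333/3654832.393333 = -0.002744
a = ȳ − b·x̄ = 90.666667 − (-0.002744)·1389.933333 = 94.480900
ŷ(1970.2) = a + b·1970.2 = 94.480900 + (-0.002744)·1970.2 = 89.074308

89.074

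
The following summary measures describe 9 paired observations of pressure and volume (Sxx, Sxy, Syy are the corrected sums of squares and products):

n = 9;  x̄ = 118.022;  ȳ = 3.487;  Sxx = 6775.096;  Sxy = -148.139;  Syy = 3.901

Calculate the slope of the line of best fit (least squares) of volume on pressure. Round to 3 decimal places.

b = Sxy/Sxx = -148.139/6775.096 = -0.021865

-0.022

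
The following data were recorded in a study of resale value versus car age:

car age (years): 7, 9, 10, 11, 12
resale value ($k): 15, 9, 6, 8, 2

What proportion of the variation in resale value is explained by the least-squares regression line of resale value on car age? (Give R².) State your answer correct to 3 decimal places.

0.868

n = 5, Σx = 49, Σy = 40, Σxy = 358, Σx² = 495, Σy² = 410
Sxx = Σx² − (Σx)²/n = 495 − 480.2 = 14.8
Sxy = Σxy − (Σx)(Σy)/n = 358 − 392 = -34
Syy = Σy² − (Σy)²/n = 410 − 320 = 90
R² = Sxy²/(Sxx·Syy) = (-34)²/(14.8·90) = 0.867868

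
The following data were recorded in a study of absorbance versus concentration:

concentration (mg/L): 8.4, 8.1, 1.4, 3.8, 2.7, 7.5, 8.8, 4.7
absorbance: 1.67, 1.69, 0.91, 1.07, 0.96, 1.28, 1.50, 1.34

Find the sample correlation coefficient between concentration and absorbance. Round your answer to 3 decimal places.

n = 8, Σx = 45.4, Σy = 10.42, Σxy = 64.747, Σx² = 315.64, Σy² = 14.2236
Sxx = Σx² − (Σx)²/n = 315.64 − 257.645 = 57.995
Sxy = Σxy − (Σx)(Σy)/n = 64.747 − 59.1335 = 5.6135
Syy = Σy² − (Σy)²/n = 14.2236 − 13.57205 = 0.65155
r = Sxy/√(Sxx·Syy) = 5.6135/√(37.786642) = 5.6135/6.147084 = 0.913197

0.913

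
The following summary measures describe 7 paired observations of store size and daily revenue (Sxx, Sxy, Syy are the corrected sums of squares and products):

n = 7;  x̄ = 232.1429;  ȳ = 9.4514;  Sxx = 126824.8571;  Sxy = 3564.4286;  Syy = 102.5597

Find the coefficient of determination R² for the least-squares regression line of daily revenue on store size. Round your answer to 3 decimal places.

0.977

R² = Sxy²/(Sxx·Syy) = (3564.4286)²/(126824.8571·102.5597) = 0.976784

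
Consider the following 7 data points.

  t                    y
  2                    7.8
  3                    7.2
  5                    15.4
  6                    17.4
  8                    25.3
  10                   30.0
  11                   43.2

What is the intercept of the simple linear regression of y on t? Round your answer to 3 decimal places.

n = 7, Σx = 45, Σy = 146.3, Σxy = 1196.2, Σx² = 359
Sxx = Σx² − (Σx)²/n = 359 − 289.285714 = 69.714286
Sxy = Σxy − (Σx)(Σy)/n = 1196.2 − 940.5 = 255.7
b = Sxy/Sxx = 255.7/69.714286 = 3.667828
a = ȳ − b·x̄ = 20.9 − 3.667828·6.428571 = -2.678893

-2.679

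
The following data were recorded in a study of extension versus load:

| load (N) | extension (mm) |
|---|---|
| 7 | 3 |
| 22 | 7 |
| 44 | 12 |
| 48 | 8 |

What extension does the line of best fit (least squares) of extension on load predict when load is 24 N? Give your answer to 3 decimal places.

n = 4, Σx = 121, Σy = 30, Σxy = 1087, Σx² = 4773
Sxx = Σx² − (Σx)²/n = 4773 − 3660.25 = 1112.75
Sxy = Σxy − (Σx)(Σy)/n = 1087 − 907.5 = 179.5
b = Sxy/Sxx = 179.5/1112.75 = 0.161312
a = ȳ − b·x̄ = 7.5 − 0.161312·30.25 = 2.620310
ŷ(24) = a + b·24 = 2.620310 + 0.161312·24 = 6.491800

6.492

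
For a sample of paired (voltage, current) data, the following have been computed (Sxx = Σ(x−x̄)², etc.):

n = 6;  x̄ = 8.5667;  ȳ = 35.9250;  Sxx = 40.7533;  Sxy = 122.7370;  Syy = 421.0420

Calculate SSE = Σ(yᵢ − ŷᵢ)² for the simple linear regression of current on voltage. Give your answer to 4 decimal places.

51.3941

b = Sxy/Sxx = 122.737/40.7533 = 3.011707
SSE = Syy − b·Sxy = 421.042 − 3.011707·122.737 = 51.394115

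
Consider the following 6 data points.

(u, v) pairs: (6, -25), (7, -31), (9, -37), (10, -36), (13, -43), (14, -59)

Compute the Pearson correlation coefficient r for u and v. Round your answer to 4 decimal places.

-0.9281

n = 6, Σx = 59, Σy = -231, Σxy = -2445, Σx² = 631, Σy² = 9581
Sxx = Σx² − (Σx)²/n = 631 − 580.166667 = 50.833333
Sxy = Σxy − (Σx)(Σy)/n = -2445 − (-2271.5) = -173.5
Syy = Σy² − (Σy)²/n = 9581 − 8893.5 = 687.5
r = Sxy/√(Sxx·Syy) = -173.5/√(34947.916667) = -173.5/186.943619 = -0.928087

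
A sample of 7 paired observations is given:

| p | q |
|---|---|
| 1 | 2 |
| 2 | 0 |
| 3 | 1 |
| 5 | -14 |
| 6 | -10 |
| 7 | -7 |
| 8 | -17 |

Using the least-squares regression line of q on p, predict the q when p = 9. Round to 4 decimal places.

-17.5000

n = 7, Σx = 32, Σy = -45, Σxy = -310, Σx² = 188
Sxx = Σx² − (Σx)²/n = 188 − 146.285714 = 41.714286
Sxy = Σxy − (Σx)(Σy)/n = -310 − (-205.714286) = -104.285714
b = Sxy/Sxx = -104.285714/41.714286 = -2.5
a = ȳ − b·x̄ = -6.428571 − (-2.5)·4.571429 = 5
ŷ(9) = a + b·9 = 5 + (-2.5)·9 = -17.5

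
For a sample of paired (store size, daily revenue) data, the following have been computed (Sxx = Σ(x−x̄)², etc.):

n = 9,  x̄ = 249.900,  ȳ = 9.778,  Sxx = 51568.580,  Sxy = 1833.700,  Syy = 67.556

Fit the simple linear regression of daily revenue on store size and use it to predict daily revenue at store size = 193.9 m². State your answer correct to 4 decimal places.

b = Sxy/Sxx = 1833.7/51568.58 = 0.035558
a = ȳ − b·x̄ = 9.778 − 0.035558·249.9 = 0.891937
ŷ(193.9) = a + b·193.9 = 0.891937 + 0.035558·193.9 = 7.786725

7.7867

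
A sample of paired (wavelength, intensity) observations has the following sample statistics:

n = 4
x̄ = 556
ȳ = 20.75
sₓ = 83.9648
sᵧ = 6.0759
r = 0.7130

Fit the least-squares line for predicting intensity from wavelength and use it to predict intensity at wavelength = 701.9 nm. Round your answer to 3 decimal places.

b = r · sᵧ/sₓ = 0.713 · 6.0759/83.9648 = 0.051594
a = ȳ − b·x̄ = 20.75 − 0.051594·556 = -7.936508
ŷ(701.9) = a + b·701.9 = -7.936508 + 0.051594·701.9 = 28.277629

28.278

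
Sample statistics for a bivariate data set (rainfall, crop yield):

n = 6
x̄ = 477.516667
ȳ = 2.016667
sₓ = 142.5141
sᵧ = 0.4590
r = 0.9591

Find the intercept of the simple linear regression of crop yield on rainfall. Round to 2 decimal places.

0.54

b = r · sᵧ/sₓ = 0.9591 · 0.459/142.5141 = 0.003089
a = ȳ − b·x̄ = 2.016667 − 0.003089·477.516667 = 0.541615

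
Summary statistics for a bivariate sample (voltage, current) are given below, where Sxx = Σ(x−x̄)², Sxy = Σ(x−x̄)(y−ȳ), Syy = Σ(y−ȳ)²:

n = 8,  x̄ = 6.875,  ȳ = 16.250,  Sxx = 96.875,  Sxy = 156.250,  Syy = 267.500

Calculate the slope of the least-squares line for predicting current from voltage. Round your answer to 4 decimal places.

b = Sxy/Sxx = 156.25/96.875 = 1.612903

1.6129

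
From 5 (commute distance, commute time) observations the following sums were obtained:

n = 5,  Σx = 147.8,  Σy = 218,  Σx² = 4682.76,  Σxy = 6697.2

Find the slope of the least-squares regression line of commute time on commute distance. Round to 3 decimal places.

0.807

Sxx = Σx² − (Σx)²/n = 4682.76 − 4368.968 = 313.792
Sxy = Σxy − (Σx)(Σy)/n = 6697.2 − 6444.08 = 253.12
b = Sxy/Sxx = 253.12/313.792 = 0.806649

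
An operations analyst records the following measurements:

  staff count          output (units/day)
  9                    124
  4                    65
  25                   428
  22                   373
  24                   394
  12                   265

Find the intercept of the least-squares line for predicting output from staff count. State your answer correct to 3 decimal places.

n = 6, Σx = 96, Σy = 1649, Σxy = 32918, Σx² = 1926
Sxx = Σx² − (Σx)²/n = 1926 − 1536 = 390
Sxy = Σxy − (Σx)(Σy)/n = 32918 − 26384 = 6534
b = Sxy/Sxx = 6534/390 = 16.753846
a = ȳ − b·x̄ = 274.833333 − 16.753846·16 = 6.771795

6.772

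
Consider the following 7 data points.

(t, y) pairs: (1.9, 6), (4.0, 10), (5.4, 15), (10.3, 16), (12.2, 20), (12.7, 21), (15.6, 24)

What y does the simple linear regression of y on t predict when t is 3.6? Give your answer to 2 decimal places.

n = 7, Σx = 62.1, Σy = 112, Σxy = 1182.3, Σx² = 708.35
Sxx = Σx² − (Σx)²/n = 708.35 − 550.915714 = 157.434286
Sxy = Σxy − (Σx)(Σy)/n = 1182.3 − 993.6 = 188.7
b = Sxy/Sxx = 188.7/157.434286 = 1.198595
a = ȳ − b·x̄ = 16 − 1.198595·8.871429 = 5.366747
ŷ(3.6) = a + b·3.6 = 5.366747 + 1.198595·3.6 = 9.681690

9.68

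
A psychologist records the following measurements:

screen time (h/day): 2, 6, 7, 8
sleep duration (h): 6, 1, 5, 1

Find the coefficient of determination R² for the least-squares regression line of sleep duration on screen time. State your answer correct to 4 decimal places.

n = 4, Σx = 23, Σy = 13, Σxy = 61, Σx² = 153, Σy² = 63
Sxx = Σx² − (Σx)²/n = 153 − 132.25 = 20.75
Sxy = Σxy − (Σx)(Σy)/n = 61 − 74.75 = -13.75
Syy = Σy² − (Σy)²/n = 63 − 42.25 = 20.75
R² = Sxy²/(Sxx·Syy) = (-13.75)²/(20.75·20.75) = 0.439106

0.4391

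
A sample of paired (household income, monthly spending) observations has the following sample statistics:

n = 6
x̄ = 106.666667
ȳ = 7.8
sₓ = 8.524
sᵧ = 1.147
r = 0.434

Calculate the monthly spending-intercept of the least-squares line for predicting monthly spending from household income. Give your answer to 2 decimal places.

b = r · sᵧ/sₓ = 0.434 · 1.147/8.524 = 0.058400
a = ȳ − b·x̄ = 7.8 − 0.058400·106.666667 = 1.570712

1.57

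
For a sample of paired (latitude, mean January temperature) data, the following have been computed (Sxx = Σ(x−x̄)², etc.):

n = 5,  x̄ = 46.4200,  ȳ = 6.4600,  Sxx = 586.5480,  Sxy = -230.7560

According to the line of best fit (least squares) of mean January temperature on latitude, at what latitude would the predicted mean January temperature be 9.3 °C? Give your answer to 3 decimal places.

39.201

b = Sxy/Sxx = -230.756/586.548 = -0.393414
a = ȳ − b·x̄ = 6.46 − (-0.393414)·46.42 = 24.722262
Set a + b·x = 9.3: x = (9.3 − 24.722262) / (-0.393414) = 39.201135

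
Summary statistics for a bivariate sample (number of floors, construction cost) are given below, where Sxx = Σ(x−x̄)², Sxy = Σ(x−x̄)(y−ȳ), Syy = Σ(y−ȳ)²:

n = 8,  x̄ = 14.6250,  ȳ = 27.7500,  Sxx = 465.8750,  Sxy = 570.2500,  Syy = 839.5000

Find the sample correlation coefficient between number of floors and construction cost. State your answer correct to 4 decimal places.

0.9118

r = Sxy/√(Sxx·Syy) = 570.25/√(391102.0625) = 570.25/625.381534 = 0.911843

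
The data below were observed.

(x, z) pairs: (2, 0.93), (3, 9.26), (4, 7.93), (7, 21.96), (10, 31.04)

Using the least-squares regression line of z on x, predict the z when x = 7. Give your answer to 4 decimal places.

n = 5, Σx = 26, Σy = 71.12, Σxy = 525.48, Σx² = 178
Sxx = Σx² − (Σx)²/n = 178 − 135.2 = 42.8
Sxy = Σxy − (Σx)(Σy)/n = 525.48 − 369.824 = 155.656
b = Sxy/Sxx = 155.656/42.8 = 3.636822
a = ȳ − b·x̄ = 14.224 − 3.636822·5.2 = -4.687477
ŷ(7) = a + b·7 = -4.687477 + 3.636822·7 = 20.770280

20.7703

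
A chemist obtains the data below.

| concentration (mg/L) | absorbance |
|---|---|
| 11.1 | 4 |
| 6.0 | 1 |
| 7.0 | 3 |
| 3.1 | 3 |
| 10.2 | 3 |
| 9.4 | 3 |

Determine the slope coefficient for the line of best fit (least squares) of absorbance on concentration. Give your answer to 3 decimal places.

n = 6, Σx = 46.8, Σy = 17, Σxy = 139.5, Σx² = 410.22
Sxx = Σx² − (Σx)²/n = 410.22 − 365.04 = 45.18
Sxy = Σxy − (Σx)(Σy)/n = 139.5 − 132.6 = 6.9
b = Sxy/Sxx = 6.9/45.18 = 0.152722

0.153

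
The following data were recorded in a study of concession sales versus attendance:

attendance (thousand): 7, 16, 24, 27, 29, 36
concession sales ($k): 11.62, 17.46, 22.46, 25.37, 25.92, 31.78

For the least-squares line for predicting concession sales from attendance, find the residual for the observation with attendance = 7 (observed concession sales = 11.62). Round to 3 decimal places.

0.294

n = 6, Σx = 139, Σy = 134.61, Σxy = 3480.49, Σx² = 3747
Sxx = Σx² − (Σx)²/n = 3747 − 3220.166667 = 526.833333
Sxy = Σxy − (Σx)(Σy)/n = 3480.49 − 3118.465 = 362.025
b = Sxy/Sxx = 362.025/526.833333 = 0.687172
a = ȳ − b·x̄ = 22.435 − 0.687172·23.166667 = 6.515520
ŷ(7) = 6.515520 + 0.687172·7 = 11.325723
residual = y − ŷ = 11.62 − 11.325723 = 0.294277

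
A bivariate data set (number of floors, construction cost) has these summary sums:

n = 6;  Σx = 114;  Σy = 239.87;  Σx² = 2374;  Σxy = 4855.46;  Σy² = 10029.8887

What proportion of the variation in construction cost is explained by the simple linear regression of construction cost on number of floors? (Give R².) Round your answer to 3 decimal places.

0.969

Sxx = Σx² − (Σx)²/n = 2374 − 2166 = 208
Sxy = Σxy − (Σx)(Σy)/n = 4855.46 − 4557.53 = 297.93
Syy = Σy² − (Σy)²/n = 10029.8887 − 9589.602817 = 440.285883
R² = Sxy²/(Sxx·Syy) = (297.93)²/(208·440.285883) = 0.969238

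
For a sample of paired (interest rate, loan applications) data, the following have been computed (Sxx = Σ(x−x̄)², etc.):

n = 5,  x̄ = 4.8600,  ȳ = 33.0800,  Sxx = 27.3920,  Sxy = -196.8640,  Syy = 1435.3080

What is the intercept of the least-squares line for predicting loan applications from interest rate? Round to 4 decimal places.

68.0084

b = Sxy/Sxx = -196.864/27.392 = -7.186916
a = ȳ − b·x̄ = 33.08 − (-7.186916)·4.86 = 68.008411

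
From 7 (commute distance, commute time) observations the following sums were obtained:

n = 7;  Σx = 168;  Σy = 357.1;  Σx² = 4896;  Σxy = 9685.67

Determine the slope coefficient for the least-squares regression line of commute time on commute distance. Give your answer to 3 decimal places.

1.291

Sxx = Σx² − (Σx)²/n = 4896 − 4032 = 864
Sxy = Σxy − (Σx)(Σy)/n = 9685.67 − 8570.4 = 1115.27
b = Sxy/Sxx = 1115.27/864 = 1.290822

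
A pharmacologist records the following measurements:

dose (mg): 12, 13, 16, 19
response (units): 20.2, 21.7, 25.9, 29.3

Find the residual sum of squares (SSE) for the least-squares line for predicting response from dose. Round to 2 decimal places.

0.17

n = 4, Σx = 60, Σy = 97.1, Σxy = 1495.6, Σx² = 930, Σy² = 2408.23
Sxx = Σx² − (Σx)²/n = 930 − 900 = 30
Sxy = Σxy − (Σx)(Σy)/n = 1495.6 − 1456.5 = 39.1
Syy = Σy² − (Σy)²/n = 2408.23 − 2357.1025 = 51.1275
b = Sxy/Sxx = 39.1/30 = 1.303333
SSE = Syy − b·Sxy = 51.1275 − 1.303333·39.1 = 0.167167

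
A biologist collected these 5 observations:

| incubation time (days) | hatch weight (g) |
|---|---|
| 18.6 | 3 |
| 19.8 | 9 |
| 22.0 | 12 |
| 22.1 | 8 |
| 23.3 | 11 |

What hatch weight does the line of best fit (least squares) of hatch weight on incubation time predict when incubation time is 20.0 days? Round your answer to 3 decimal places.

n = 5, Σx = 105.8, Σy = 43, Σxy = 931.1, Σx² = 2253.3
Sxx = Σx² − (Σx)²/n = 2253.3 − 2238.728 = 14.572
Sxy = Σxy − (Σx)(Σy)/n = 931.1 − 909.88 = 21.22
b = Sxy/Sxx = 21.22/14.572 = 1.456217
a = ȳ − b·x̄ = 8.6 − 1.456217·21.16 = -22.213560
ŷ(20.0) = a + b·20.0 = -22.213560 + 1.456217·20 = 6.910788

6.911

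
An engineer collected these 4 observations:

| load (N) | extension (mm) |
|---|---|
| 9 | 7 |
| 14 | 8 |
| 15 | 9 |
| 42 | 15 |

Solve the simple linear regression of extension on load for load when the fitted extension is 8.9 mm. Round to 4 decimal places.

n = 4, Σx = 80, Σy = 39, Σxy = 940, Σx² = 2266
Sxx = Σx² − (Σx)²/n = 2266 − 1600 = 666
Sxy = Σxy − (Σx)(Σy)/n = 940 − 780 = 160
b = Sxy/Sxx = 160/666 = 0.240240
a = ȳ − b·x̄ = 9.75 − 0.240240·20 = 4.945195
Set a + b·x = 8.9: x = (8.9 − 4.945195) / 0.240240 = 16.461875

16.4619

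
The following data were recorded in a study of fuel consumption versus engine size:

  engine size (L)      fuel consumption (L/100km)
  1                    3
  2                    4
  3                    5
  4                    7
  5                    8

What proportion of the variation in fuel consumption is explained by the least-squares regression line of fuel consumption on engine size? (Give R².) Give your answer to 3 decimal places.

n = 5, Σx = 15, Σy = 27, Σxy = 94, Σx² = 55, Σy² = 163
Sxx = Σx² − (Σx)²/n = 55 − 45 = 10
Sxy = Σxy − (Σx)(Σy)/n = 94 − 81 = 13
Syy = Σy² − (Σy)²/n = 163 − 145.8 = 17.2
R² = Sxy²/(Sxx·Syy) = (13)²/(10·17.2) = 0.982558

0.983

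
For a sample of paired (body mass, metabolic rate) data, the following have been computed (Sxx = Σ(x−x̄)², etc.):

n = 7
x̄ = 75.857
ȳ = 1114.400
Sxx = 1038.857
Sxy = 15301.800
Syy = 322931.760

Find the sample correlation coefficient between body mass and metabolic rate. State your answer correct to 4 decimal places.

0.8354

r = Sxy/√(Sxx·Syy) = 15301.8/√(335479919.39832) = 15301.8/18316.110924 = 0.835428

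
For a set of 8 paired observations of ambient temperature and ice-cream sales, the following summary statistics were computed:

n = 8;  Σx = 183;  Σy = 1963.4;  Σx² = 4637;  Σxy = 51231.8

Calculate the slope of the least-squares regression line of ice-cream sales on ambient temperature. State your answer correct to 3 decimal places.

Sxx = Σx² − (Σx)²/n = 4637 − 4186.125 = 450.875
Sxy = Σxy − (Σx)(Σy)/n = 51231.8 − 44912.775 = 6319.025
b = Sxy/Sxx = 6319.025/450.875 = 14.015026

14.015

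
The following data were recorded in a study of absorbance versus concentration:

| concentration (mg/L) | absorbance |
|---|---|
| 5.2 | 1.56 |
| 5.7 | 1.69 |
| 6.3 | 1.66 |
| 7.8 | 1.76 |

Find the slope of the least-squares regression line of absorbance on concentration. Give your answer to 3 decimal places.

0.064

n = 4, Σx = 25, Σy = 6.67, Σxy = 41.931, Σx² = 160.06
Sxx = Σx² − (Σx)²/n = 160.06 − 156.25 = 3.81
Sxy = Σxy − (Σx)(Σy)/n = 41.931 − 41.6875 = 0.2435
b = Sxy/Sxx = 0.2435/3.81 = 0.063911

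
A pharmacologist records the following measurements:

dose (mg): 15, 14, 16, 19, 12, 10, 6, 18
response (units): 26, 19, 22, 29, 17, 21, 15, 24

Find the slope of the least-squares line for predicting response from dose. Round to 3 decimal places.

n = 8, Σx = 110, Σy = 173, Σxy = 2495, Σx² = 1642
Sxx = Σx² − (Σx)²/n = 1642 − 1512.5 = 129.5
Sxy = Σxy − (Σx)(Σy)/n = 2495 − 2378.75 = 116.25
b = Sxy/Sxx = 116.25/129.5 = 0.897683

0.898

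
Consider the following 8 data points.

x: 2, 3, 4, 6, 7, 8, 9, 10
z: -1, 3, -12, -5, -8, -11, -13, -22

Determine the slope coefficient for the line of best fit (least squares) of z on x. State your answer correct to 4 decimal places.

-2.1975

n = 8, Σx = 49, Σy = -69, Σxy = -552, Σx² = 359
Sxx = Σx² − (Σx)²/n = 359 − 300.125 = 58.875
Sxy = Σxy − (Σx)(Σy)/n = -552 − (-422.625) = -129.375
b = Sxy/Sxx = -129.375/58.875 = -2.197452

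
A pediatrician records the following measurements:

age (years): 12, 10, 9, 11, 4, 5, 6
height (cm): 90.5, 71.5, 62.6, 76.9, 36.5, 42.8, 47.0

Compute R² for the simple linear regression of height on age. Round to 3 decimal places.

0.978

n = 7, Σx = 57, Σy = 427.8, Σxy = 3852.3, Σx² = 523, Σy² = 28507.96
Sxx = Σx² − (Σx)²/n = 523 − 464.142857 = 58.857143
Sxy = Σxy − (Σx)(Σy)/n = 3852.3 − 3483.514286 = 368.785714
Syy = Σy² − (Σy)²/n = 28507.96 − 26144.691429 = 2363.268571
R² = Sxy²/(Sxx·Syy) = (368.785714)²/(58.857143·2363.268571) = 0.977768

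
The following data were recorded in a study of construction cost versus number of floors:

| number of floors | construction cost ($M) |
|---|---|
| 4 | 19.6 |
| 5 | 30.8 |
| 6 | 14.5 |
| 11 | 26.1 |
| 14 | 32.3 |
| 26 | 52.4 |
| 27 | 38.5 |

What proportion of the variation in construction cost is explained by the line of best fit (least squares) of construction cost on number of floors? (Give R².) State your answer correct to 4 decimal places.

0.7129

n = 7, Σx = 93, Σy = 214.2, Σxy = 3460.6, Σx² = 1799, Σy² = 7495.56
Sxx = Σx² − (Σx)²/n = 1799 − 1235.571429 = 563.428571
Sxy = Σxy − (Σx)(Σy)/n = 3460.6 − 2845.8 = 614.8
Syy = Σy² − (Σy)²/n = 7495.56 − 6554.52 = 941.04
R² = Sxy²/(Sxx·Syy) = (614.8)²/(563.428571·941.04) = 0.712887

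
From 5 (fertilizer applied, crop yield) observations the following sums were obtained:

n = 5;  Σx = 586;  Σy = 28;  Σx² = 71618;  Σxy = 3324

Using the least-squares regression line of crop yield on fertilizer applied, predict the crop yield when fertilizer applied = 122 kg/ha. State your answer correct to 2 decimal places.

5.67

Sxx = Σx² − (Σx)²/n = 71618 − 68679.2 = 2938.8
Sxy = Σxy − (Σx)(Σy)/n = 3324 − 3281.6 = 42.4
b = Sxy/Sxx = 42.4/2938.8 = 0.014428
a = ȳ − b·x̄ = 5.6 − 0.014428·117.2 = 3.909079
ŷ(122) = a + b·122 = 3.909079 + 0.014428·122 = 5.669253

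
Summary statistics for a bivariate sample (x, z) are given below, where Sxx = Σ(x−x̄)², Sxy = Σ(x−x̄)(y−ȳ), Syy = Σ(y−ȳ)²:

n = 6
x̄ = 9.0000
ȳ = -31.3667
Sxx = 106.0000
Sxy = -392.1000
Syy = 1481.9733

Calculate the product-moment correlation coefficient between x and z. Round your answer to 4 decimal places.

r = Sxy/√(Sxx·Syy) = -392.1/√(157089.1698) = -392.1/396.344761 = -0.989290

-0.9893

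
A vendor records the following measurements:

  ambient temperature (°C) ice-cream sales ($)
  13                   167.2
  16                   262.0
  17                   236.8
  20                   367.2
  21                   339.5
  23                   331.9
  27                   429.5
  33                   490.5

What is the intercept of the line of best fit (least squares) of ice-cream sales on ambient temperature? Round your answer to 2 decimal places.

-2.87

n = 8, Σx = 170, Σy = 2624.6, Σxy = 60281.4, Σx² = 3902
Sxx = Σx² − (Σx)²/n = 3902 − 3612.5 = 289.5
Sxy = Σxy − (Σx)(Σy)/n = 60281.4 − 55772.75 = 4508.65
b = Sxy/Sxx = 4508.65/289.5 = 15.573921
a = ȳ − b·x̄ = 328.075 − 15.573921·21.25 = -2.870812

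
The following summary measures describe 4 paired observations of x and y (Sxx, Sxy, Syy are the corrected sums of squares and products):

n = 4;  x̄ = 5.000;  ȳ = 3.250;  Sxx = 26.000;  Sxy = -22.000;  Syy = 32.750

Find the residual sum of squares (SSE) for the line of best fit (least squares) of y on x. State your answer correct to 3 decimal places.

14.135

b = Sxy/Sxx = -22/26 = -0.846154
SSE = Syy − b·Sxy = 32.75 − (-0.846154)·(-22) = 14.134615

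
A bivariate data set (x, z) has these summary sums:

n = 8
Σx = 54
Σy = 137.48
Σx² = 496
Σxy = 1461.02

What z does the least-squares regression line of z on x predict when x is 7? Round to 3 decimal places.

Sxx = Σx² − (Σx)²/n = 496 − 364.5 = 131.5
Sxy = Σxy − (Σx)(Σy)/n = 1461.02 − 927.99 = 533.03
b = Sxy/Sxx = 533.03/131.5 = 4.053460
a = ȳ − b·x̄ = 17.185 − 4.053460·6.75 = -10.175856
ŷ(7) = a + b·7 = -10.175856 + 4.053460·7 = 18.198365

18.198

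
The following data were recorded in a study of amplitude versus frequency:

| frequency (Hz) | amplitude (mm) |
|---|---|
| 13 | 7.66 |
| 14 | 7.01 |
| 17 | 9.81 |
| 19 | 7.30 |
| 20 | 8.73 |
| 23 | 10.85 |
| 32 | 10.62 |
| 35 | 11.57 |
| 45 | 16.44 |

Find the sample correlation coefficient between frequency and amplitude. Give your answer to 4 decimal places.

0.9168

n = 9, Σx = 218, Σy = 89.99, Σxy = 2411.93, Σx² = 6218, Σy² = 968.2001
Sxx = Σx² − (Σx)²/n = 6218 − 5280.444444 = 937.555556
Sxy = Σxy − (Σx)(Σy)/n = 2411.93 − 2179.757778 = 232.172222
Syy = Σy² − (Σy)²/n = 968.2001 − 899.800011 = 68.400089
r = Sxy/√(Sxx·Syy) = 232.172222/√(64128.883338) = 232.172222/253.236813 = 0.916819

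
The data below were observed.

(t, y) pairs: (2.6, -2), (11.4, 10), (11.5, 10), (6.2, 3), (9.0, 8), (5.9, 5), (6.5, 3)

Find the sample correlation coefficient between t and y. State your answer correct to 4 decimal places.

0.9727

n = 7, Σx = 53.1, Σy = 37, Σxy = 363.4, Σx² = 465.47, Σy² = 311
Sxx = Σx² − (Σx)²/n = 465.47 − 402.801429 = 62.668571
Sxy = Σxy − (Σx)(Σy)/n = 363.4 − 280.671429 = 82.728571
Syy = Σy² − (Σy)²/n = 311 − 195.571429 = 115.428571
r = Sxy/√(Sxx·Syy) = 82.728571/√(7233.743673) = 82.728571/85.051418 = 0.972689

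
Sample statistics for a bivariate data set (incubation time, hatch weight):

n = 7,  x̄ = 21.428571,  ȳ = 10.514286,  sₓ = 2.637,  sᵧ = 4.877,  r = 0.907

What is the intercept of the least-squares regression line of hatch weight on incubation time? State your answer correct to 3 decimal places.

-25.431

b = r · sᵧ/sₓ = 0.907 · 4.877/2.637 = 1.677451
a = ȳ − b·x̄ = 10.514286 − 1.677451·21.428571 = -25.431098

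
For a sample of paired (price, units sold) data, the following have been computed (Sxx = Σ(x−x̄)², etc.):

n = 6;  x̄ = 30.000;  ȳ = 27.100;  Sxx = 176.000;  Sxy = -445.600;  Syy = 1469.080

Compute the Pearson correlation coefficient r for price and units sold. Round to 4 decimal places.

r = Sxy/√(Sxx·Syy) = -445.6/√(258558.08) = -445.6/508.486067 = -0.876327

-0.8763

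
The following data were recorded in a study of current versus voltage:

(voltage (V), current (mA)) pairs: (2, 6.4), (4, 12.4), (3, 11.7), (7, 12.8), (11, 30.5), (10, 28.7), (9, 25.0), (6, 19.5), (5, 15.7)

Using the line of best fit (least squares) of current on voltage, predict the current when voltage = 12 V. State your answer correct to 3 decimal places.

32.221

n = 9, Σx = 57, Σy = 162.7, Σxy = 1230.1, Σx² = 441
Sxx = Σx² − (Σx)²/n = 441 − 361 = 80
Sxy = Σxy − (Σx)(Σy)/n = 1230.1 − 1030.433333 = 199.666667
b = Sxy/Sxx = 199.666667/80 = 2.495833
a = ȳ − b·x̄ = 18.077778 − 2.495833·6.333333 = 2.270833
ŷ(12) = a + b·12 = 2.270833 + 2.495833·12 = 32.220833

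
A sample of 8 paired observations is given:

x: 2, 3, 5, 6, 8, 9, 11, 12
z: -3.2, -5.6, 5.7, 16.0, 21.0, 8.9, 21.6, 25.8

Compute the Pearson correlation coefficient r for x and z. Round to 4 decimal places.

0.8898

n = 8, Σx = 56, Σy = 90.2, Σxy = 896.6, Σx² = 484, Σy² = 1982.5
Sxx = Σx² − (Σx)²/n = 484 − 392 = 92
Sxy = Σxy − (Σx)(Σy)/n = 896.6 − 631.4 = 265.2
Syy = Σy² − (Σy)²/n = 1982.5 − 1017.005 = 965.495
r = Sxy/√(Sxx·Syy) = 265.2/√(88825.54) = 265.2/298.036139 = 0.889825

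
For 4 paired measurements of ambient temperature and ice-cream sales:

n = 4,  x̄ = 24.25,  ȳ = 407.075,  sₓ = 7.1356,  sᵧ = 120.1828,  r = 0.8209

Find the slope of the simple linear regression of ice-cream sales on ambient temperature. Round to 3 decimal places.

b = r · sᵧ/sₓ = 0.8209 · 120.1828/7.1356 = 13.826176

13.826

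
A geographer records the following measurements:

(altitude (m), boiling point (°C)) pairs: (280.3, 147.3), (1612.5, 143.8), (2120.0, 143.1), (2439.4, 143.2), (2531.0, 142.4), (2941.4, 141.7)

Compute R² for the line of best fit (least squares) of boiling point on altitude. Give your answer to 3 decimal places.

n = 6, Σx = 11924.6, Σy = 861.5, Σxy = 1703070.55, Σx² = 28181591.66, Σy² = 123716.23
Sxx = Σx² − (Σx)²/n = 28181591.66 − 23699347.526667 = 4482244.133333
Sxy = Σxy − (Σx)(Σy)/n = 1703070.55 − 1712173.816667 = -9103.266667
Syy = Σy² − (Σy)²/n = 123716.23 − 123697.041667 = 19.188333
R² = Sxy²/(Sxx·Syy) = (-9103.266667)²/(4482244.133333·19.188333) = 0.963522

0.964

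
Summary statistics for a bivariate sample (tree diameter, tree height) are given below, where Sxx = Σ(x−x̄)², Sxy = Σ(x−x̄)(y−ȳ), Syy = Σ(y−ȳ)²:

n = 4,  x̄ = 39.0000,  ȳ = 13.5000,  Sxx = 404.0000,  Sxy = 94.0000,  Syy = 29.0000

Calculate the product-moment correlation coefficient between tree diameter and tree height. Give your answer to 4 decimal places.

0.8684

r = Sxy/√(Sxx·Syy) = 94/√(11716) = 94/108.240473 = 0.868437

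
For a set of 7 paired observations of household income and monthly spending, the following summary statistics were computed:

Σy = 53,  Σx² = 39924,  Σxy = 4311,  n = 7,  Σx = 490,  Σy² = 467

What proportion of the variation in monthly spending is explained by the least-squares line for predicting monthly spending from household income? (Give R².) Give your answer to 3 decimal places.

Sxx = Σx² − (Σx)²/n = 39924 − 34300 = 5624
Sxy = Σxy − (Σx)(Σy)/n = 4311 − 3710 = 601
Syy = Σy² − (Σy)²/n = 467 − 401.285714 = 65.714286
R² = Sxy²/(Sxx·Syy) = (601)²/(5624·65.714286) = 0.977336

0.977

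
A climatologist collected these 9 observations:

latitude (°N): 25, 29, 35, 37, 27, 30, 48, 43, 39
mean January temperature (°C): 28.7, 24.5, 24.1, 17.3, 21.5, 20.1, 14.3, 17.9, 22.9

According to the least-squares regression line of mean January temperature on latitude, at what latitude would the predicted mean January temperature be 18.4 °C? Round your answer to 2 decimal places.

n = 9, Σx = 313, Σy = 191.3, Σxy = 6444.3, Σx² = 11363
Sxx = Σx² − (Σx)²/n = 11363 − 10885.444444 = 477.555556
Sxy = Σxy − (Σx)(Σy)/n = 6444.3 − 6652.988889 = -208.688889
b = Sxy/Sxx = -208.688889/477.555556 = -0.436994
a = ȳ − b·x̄ = 21.255556 − (-0.436994)·34.777778 = 36.453234
Set a + b·x = 18.4: x = (18.4 − 36.453234) / (-0.436994) = 41.312320

41.31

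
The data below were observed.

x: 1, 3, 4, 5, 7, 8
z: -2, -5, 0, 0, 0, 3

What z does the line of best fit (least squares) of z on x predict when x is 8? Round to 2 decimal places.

n = 6, Σx = 28, Σy = -4, Σxy = 7, Σx² = 164
Sxx = Σx² − (Σx)²/n = 164 − 130.666667 = 33.333333
Sxy = Σxy − (Σx)(Σy)/n = 7 − (-18.666667) = 25.666667
b = Sxy/Sxx = 25.666667/33.333333 = 0.77
a = ȳ − b·x̄ = -0.666667 − 0.77·4.666667 = -4.26
ŷ(8) = a + b·8 = -4.26 + 0.77·8 = 1.9

1.90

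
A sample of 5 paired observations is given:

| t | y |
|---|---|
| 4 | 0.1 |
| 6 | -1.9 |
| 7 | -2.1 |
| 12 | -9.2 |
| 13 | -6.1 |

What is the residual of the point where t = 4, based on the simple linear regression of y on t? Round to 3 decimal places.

0.049

n = 5, Σx = 42, Σy = -19.2, Σxy = -215.4, Σx² = 414
Sxx = Σx² − (Σx)²/n = 414 − 352.8 = 61.2
Sxy = Σxy − (Σx)(Σy)/n = -215.4 − (-161.28) = -54.12
b = Sxy/Sxx = -54.12/61.2 = -0.884314
a = ȳ − b·x̄ = -3.84 − (-0.884314)·8.4 = 3.588235
ŷ(4) = 3.588235 + (-0.884314)·4 = 0.050980
residual = y − ŷ = 0.1 − 0.050980 = 0.049020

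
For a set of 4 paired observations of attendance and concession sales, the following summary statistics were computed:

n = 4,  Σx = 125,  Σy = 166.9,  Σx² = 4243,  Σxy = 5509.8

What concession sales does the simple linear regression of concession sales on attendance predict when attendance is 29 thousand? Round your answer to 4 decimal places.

Sxx = Σx² − (Σx)²/n = 4243 − 3906.25 = 336.75
Sxy = Σxy − (Σx)(Σy)/n = 5509.8 − 5215.625 = 294.175
b = Sxy/Sxx = 294.175/336.75 = 0.873571
a = ȳ − b·x̄ = 41.725 − 0.873571·31.25 = 14.425909
ŷ(29) = a + b·29 = 14.425909 + 0.873571·29 = 39.759465

39.7595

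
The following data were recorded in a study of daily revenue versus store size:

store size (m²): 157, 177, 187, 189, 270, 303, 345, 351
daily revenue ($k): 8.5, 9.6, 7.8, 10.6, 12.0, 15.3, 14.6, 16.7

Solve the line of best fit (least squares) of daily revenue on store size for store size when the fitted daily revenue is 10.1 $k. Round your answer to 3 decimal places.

n = 8, Σx = 1979, Σy = 95.1, Σxy = 25270.3, Σx² = 533603
Sxx = Σx² − (Σx)²/n = 533603 − 489555.125 = 44047.875
Sxy = Σxy − (Σx)(Σy)/n = 25270.3 − 23525.3625 = 1744.9375
b = Sxy/Sxx = 1744.9375/44047.875 = 0.039615
a = ȳ − b·x̄ = 11.8875 − 0.039615·247.375 = 2.087846
Set a + b·x = 10.1: x = (10.1 − 2.087846) / 0.039615 = 202.252710

202.253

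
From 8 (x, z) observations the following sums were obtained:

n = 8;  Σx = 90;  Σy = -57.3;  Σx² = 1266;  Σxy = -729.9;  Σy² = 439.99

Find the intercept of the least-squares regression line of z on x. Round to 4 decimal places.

-3.3781

Sxx = Σx² − (Σx)²/n = 1266 − 1012.5 = 253.5
Sxy = Σxy − (Σx)(Σy)/n = -729.9 − (-644.625) = -85.275
b = Sxy/Sxx = -85.275/253.5 = -0.336391
a = ȳ − b·x̄ = -7.1625 − (-0.336391)·11.25 = -3.378107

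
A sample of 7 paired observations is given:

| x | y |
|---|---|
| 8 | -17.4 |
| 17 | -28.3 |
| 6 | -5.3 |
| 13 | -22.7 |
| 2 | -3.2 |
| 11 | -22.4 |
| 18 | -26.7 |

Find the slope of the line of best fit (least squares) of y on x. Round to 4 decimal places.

n = 7, Σx = 75, Σy = -126, Σxy = -1680.6, Σx² = 1007
Sxx = Σx² − (Σx)²/n = 1007 − 803.571429 = 203.428571
Sxy = Σxy − (Σx)(Σy)/n = -1680.6 − (-1350) = -330.6
b = Sxy/Sxx = -330.6/203.428571 = -1.625140

-1.6251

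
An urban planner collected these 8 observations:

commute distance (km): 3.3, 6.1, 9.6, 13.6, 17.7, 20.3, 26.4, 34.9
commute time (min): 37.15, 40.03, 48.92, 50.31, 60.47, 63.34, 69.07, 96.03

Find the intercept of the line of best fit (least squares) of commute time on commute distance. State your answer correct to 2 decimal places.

n = 8, Σx = 131.9, Σy = 465.32, Σxy = 9051.642, Σx² = 2965.57
Sxx = Σx² − (Σx)²/n = 2965.57 − 2174.70125 = 790.86875
Sxy = Σxy − (Σx)(Σy)/n = 9051.642 − 7671.9635 = 1379.6785
b = Sxy/Sxx = 1379.6785/790.86875 = 1.744510
a = ȳ − b·x̄ = 58.165 − 1.744510·16.4875 = 29.402390

29.40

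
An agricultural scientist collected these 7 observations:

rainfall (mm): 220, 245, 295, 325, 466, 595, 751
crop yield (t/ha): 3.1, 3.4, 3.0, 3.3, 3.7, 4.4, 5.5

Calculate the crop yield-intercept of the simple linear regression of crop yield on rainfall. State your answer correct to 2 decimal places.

n = 7, Σx = 2897, Σy = 26.4, Σxy = 11945.2, Σx² = 1436257
Sxx = Σx² − (Σx)²/n = 1436257 − 1198944.142857 = 237312.857143
Sxy = Σxy − (Σx)(Σy)/n = 11945.2 − 10925.828571 = 1019.371429
b = Sxy/Sxx = 1019.371429/237312.857143 = 0.004295
a = ȳ − b·x̄ = 3.771429 − 0.004295·413.857143 = 1.993716

1.99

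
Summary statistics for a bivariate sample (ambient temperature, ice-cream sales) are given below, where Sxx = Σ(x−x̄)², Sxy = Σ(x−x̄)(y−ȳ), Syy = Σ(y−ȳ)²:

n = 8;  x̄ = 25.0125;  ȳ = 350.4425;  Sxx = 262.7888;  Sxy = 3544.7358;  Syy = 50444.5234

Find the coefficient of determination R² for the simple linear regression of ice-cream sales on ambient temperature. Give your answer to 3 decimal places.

R² = Sxy²/(Sxx·Syy) = (3544.7358)²/(262.7888·50444.5234) = 0.947866

0.948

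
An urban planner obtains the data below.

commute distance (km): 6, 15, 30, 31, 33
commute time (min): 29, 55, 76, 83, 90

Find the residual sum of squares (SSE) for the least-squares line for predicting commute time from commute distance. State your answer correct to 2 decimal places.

n = 5, Σx = 115, Σy = 333, Σxy = 8822, Σx² = 3211, Σy² = 24631
Sxx = Σx² − (Σx)²/n = 3211 − 2645 = 566
Sxy = Σxy − (Σx)(Σy)/n = 8822 − 7659 = 1163
Syy = Σy² − (Σy)²/n = 24631 − 22177.8 = 2453.2
b = Sxy/Sxx = 1163/566 = 2.054770
SSE = Syy − b·Sxy = 2453.2 − 2.054770·1163 = 63.502120

63.50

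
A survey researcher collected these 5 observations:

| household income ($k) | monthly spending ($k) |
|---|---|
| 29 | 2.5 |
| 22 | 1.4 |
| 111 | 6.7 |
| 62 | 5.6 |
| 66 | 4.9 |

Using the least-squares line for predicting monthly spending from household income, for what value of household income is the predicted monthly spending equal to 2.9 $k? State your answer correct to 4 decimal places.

n = 5, Σx = 290, Σy = 21.1, Σxy = 1517.6, Σx² = 21846
Sxx = Σx² − (Σx)²/n = 21846 − 16820 = 5026
Sxy = Σxy − (Σx)(Σy)/n = 1517.6 − 1223.8 = 293.8
b = Sxy/Sxx = 293.8/5026 = 0.058456
a = ȳ − b·x̄ = 4.22 − 0.058456·58 = 0.829550
Set a + b·x = 2.9: x = (2.9 − 0.829550) / 0.058456 = 35.418924

35.4189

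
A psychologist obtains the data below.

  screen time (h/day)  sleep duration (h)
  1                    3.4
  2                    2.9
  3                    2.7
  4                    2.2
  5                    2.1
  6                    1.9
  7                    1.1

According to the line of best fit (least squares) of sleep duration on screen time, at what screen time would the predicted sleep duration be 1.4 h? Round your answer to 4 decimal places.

n = 7, Σx = 28, Σy = 16.3, Σxy = 55.7, Σx² = 140
Sxx = Σx² − (Σx)²/n = 140 − 112 = 28
Sxy = Σxy − (Σx)(Σy)/n = 55.7 − 65.2 = -9.5
b = Sxy/Sxx = -9.5/28 = -0.339286
a = ȳ − b·x̄ = 2.328571 − (-0.339286)·4 = 3.685714
Set a + b·x = 1.4: x = (1.4 − 3.685714) / (-0.339286) = 6.736842

6.7368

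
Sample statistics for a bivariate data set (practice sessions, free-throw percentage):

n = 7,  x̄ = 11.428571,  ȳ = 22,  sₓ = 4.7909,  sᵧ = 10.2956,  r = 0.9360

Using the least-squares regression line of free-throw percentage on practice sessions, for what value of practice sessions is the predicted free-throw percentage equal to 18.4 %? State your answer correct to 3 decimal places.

b = r · sᵧ/sₓ = 0.936 · 10.2956/4.7909 = 2.011455
a = ȳ − b·x̄ = 22 − 2.011455·11.428571 = -0.988061
Set a + b·x = 18.4: x = (18.4 − (-0.988061)) / 2.011455 = 9.638822

9.639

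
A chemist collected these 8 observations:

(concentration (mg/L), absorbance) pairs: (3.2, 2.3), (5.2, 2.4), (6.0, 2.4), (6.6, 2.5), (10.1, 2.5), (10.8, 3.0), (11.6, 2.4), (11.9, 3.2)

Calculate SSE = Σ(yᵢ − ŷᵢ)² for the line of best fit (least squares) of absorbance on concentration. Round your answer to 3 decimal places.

0.413

n = 8, Σx = 65.4, Σy = 20.7, Σxy = 174.31, Σx² = 611.66, Σy² = 54.31
Sxx = Σx² − (Σx)²/n = 611.66 − 534.645 = 77.015
Sxy = Σxy − (Σx)(Σy)/n = 174.31 − 169.2225 = 5.0875
Syy = Σy² − (Σy)²/n = 54.31 − 53.56125 = 0.74875
b = Sxy/Sxx = 5.0875/77.015 = 0.066059
SSE = Syy − b·Sxy = 0.74875 − 0.066059·5.0875 = 0.412677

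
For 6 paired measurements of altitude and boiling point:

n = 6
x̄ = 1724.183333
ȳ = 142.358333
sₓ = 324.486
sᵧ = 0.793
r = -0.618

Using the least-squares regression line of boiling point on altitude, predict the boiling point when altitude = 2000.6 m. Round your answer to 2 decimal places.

141.94

b = r · sᵧ/sₓ = -0.618 · 0.793/324.486 = -0.001510
a = ȳ − b·x̄ = 142.358333 − (-0.001510)·1724.183333 = 144.962382
ŷ(2000.6) = a + b·2000.6 = 144.962382 + (-0.001510)·2000.6 = 141.940859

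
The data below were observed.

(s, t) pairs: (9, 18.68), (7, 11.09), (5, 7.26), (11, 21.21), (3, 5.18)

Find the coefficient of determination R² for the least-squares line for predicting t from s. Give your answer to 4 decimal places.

0.9601

n = 5, Σx = 35, Σy = 63.42, Σxy = 530.9, Σx² = 285, Σy² = 1001.3346
Sxx = Σx² − (Σx)²/n = 285 − 245 = 40
Sxy = Σxy − (Σx)(Σy)/n = 530.9 − 443.94 = 86.96
Syy = Σy² − (Σy)²/n = 1001.3346 − 804.41928 = 196.91532
R² = Sxy²/(Sxx·Syy) = (86.96)²/(40·196.91532) = 0.960063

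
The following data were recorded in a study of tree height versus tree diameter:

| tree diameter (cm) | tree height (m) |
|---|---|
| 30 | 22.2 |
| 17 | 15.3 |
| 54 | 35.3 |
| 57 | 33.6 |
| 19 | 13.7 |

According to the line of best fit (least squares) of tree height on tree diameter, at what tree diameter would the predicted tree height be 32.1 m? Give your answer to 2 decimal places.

n = 5, Σx = 177, Σy = 120.1, Σxy = 5007.8, Σx² = 7715
Sxx = Σx² − (Σx)²/n = 7715 − 6265.8 = 1449.2
Sxy = Σxy − (Σx)(Σy)/n = 5007.8 − 4251.54 = 756.26
b = Sxy/Sxx = 756.26/1449.2 = 0.521847
a = ȳ − b·x̄ = 24.02 − 0.521847·35.4 = 5.546633
Set a + b·x = 32.1: x = (32.1 − 5.546633) / 0.521847 = 50.883479

50.88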